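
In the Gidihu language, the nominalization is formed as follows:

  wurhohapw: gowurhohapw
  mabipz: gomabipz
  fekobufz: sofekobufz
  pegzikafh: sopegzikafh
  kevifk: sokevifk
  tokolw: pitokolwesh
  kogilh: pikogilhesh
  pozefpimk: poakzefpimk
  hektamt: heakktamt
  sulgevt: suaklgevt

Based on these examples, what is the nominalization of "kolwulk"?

pikolwulkesh

"kolwulk" has second-to-last letter 'l'. The stems whose second-to-last letter is 'l' (tokolw → pitokolwesh, kogilh → pikogilhesh) add pi- … -esh around the stem.
The other patterns: stems whose second-to-last letter is 'p' add the prefix go-; stems whose second-to-last letter is 'f' add the prefix so-; stems whose second-to-last letter is 'm' or 'v' insert -ak- after the first vowel.
So kolwulk → pikolwulkesh.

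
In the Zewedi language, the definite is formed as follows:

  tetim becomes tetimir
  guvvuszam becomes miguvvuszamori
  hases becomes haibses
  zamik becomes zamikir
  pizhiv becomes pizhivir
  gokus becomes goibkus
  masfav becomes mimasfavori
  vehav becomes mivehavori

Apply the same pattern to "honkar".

pizhiv and masfav both end in -v yet inflect differently (pizhivir, mimasfavori), so the final letter is not what conditions the rule; the last vowel is.
"honkar" has last vowel 'a'. The stems whose last vowel is 'a' (masfav → mimasfavori, guvvuszam → miguvvuszamori, vehav → mivehavori) add mi- … -ori around the stem.
The other patterns: stems whose last vowel is 'i' add -ir; stems whose last vowel is 'e' or 'u' insert -ib- after the first vowel.
So honkar → mihonkarori.

mihonkarori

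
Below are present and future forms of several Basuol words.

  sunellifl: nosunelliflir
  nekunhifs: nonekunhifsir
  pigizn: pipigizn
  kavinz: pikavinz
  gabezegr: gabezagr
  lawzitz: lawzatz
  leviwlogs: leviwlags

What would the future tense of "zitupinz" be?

"zitupinz" has second-to-last letter 'n'. The one such stem in the data (kavinz → pikavinz) adds the prefix pi-, so the same rule applies.
So zitupinz → pizitupinz.

pizitupinz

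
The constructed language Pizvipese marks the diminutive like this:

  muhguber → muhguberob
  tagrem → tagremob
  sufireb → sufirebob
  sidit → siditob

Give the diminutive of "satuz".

satuzob

Every pair shown (muhguber → muhguberob, tagrem → tagremob, sufireb → sufirebob, …) follows the same rule: add -ob.
So satuz → satuzob.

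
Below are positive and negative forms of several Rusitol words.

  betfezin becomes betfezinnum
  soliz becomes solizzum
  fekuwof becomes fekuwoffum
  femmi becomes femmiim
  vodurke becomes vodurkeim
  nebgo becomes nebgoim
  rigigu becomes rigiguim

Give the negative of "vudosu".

"vudosu" ends in a vowel. The stems ending in a vowel (femmi → femmiim, rigigu → rigiguim, nebgo → nebgoim) add -im.
The other pattern: stems ending in a consonant double the final consonant and add -um.
So vudosu → vudosuim.

vudosuim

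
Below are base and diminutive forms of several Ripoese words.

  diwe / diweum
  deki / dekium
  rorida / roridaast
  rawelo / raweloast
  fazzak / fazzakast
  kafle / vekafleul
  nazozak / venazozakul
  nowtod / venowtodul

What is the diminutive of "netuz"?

venetuzul

diwe and kafle both end in -e yet inflect differently (diweum, vekafleul), so the final letter is not what conditions the rule; the first letter is.
"netuz" begins with n-. The stems beginning with n- (nazozak → venazozakul, nowtod → venowtodul) add ve- … -ul around the stem.
The other patterns: stems beginning with d- add -um; stems beginning with f- or r- add -ast.
So netuz → venetuzul.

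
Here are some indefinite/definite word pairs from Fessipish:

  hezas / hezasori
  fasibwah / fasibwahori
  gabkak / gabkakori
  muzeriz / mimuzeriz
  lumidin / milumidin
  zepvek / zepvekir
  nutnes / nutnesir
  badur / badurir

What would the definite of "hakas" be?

gabkak and zepvek both end in -k yet inflect differently (gabkakori, zepvekir), so the final letter is not what conditions the rule; the last vowel is.
"hakas" has last vowel 'a'. The stems whose last vowel is 'a' (hezas → hezasori, fasibwah → fasibwahori, gabkak → gabkakori) add -ori.
So hakas → hakasori.

hakasori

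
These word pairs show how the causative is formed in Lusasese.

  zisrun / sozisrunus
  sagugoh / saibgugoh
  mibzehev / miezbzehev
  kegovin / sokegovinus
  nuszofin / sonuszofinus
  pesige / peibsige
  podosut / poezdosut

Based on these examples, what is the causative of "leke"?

pesige and mibzehev both have last vowel 'e' yet inflect differently (peibsige, miezbzehev), so the last vowel is not what conditions the rule; the final letter is.
"leke" ends in -e. The one such stem in the data (pesige → peibsige) inserts -ib- after the first vowel (as does sagugoh), so the same rule applies.
The other patterns: stems ending in -n add so- … -us around the stem; stems ending in -t or -v insert -ez- after the first vowel.
So leke → leibke.

leibke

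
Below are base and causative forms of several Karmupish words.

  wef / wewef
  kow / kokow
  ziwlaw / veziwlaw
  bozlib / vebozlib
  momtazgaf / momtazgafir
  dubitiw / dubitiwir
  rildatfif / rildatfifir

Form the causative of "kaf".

kakaf

"kaf" has 1 vowel. The stems with 1 vowel (wef → wewef, kow → kokow) repeat the first consonant+vowel as a prefix.
The other patterns: stems with 2 vowels add the prefix ve-; stems with 3 vowels add -ir.
So kaf → kakaf.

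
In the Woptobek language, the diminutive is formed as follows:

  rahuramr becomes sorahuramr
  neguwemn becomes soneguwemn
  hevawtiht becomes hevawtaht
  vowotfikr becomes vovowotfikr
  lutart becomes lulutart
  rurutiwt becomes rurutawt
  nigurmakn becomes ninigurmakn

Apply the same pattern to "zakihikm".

zazakihikm

rahuramr and vowotfikr both end in -r yet inflect differently (sorahuramr, vovowotfikr), so the final letter is not what conditions the rule; the second-to-last letter is.
"zakihikm" has second-to-last letter 'k'. The stems whose second-to-last letter is 'k' (vowotfikr → vovowotfikr, nigurmakn → ninigurmakn) repeat the first consonant+vowel as a prefix.
The other patterns: stems whose second-to-last letter is 'h' or 'w' change the last vowel to 'a'; stems whose second-to-last letter is 'm' add the prefix so-.
So zakihikm → zazakihikm.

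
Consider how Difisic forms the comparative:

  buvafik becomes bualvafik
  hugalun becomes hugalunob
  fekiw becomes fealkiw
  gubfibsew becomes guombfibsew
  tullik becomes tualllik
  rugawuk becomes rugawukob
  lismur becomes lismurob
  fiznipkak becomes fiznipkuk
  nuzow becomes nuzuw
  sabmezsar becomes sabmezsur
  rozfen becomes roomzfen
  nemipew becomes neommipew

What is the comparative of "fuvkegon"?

fuvkegun

fekiw and gubfibsew both end in -w yet inflect differently (fealkiw, guombfibsew), so the final letter is not what conditions the rule; the last vowel is.
"fuvkegon" has last vowel 'o'. The one such stem in the data (nuzow → nuzuw) changes the last vowel to 'u' (as do sabmezsar, fiznipkak), so the same rule applies.
The other patterns: stems whose last vowel is 'i' insert -al- after the first vowel; stems whose last vowel is 'e' insert -om- after the first vowel; stems whose last vowel is 'u' add -ob.
So fuvkegon → fuvkegun.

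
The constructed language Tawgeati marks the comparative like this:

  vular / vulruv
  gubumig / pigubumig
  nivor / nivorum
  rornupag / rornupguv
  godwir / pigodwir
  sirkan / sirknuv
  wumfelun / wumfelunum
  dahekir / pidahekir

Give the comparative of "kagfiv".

rornupag and gubumig both end in -g yet inflect differently (rornupguv, pigubumig), so the final letter is not what conditions the rule; the last vowel is.
"kagfiv" has last vowel 'i'. The stems whose last vowel is 'i' (gubumig → pigubumig, godwir → pigodwir, dahekir → pidahekir) add the prefix pi-.
So kagfiv → pikagfiv.

pikagfiv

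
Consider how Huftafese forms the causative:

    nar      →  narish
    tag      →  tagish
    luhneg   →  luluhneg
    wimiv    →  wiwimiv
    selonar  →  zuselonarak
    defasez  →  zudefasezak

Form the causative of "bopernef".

zubopernefak

tag and luhneg both end in -g yet inflect differently (tagish, luluhneg), so the final letter is not what conditions the rule; the number of vowels is.
"bopernef" has 3 vowels. The stems with 3 vowels (selonar → zuselonarak, defasez → zudefasezak) add zu- … -ak around the stem.
So bopernef → zubopernefak.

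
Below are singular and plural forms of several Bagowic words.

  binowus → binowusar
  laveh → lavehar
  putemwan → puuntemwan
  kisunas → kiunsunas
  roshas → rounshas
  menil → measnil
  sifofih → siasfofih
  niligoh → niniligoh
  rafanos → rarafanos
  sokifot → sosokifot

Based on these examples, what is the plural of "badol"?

babadol

"badol" has last vowel 'o'. The stems whose last vowel is 'o' (niligoh → niniligoh, rafanos → rarafanos, sokifot → sosokifot) repeat the first consonant+vowel as a prefix.
So badol → babadol.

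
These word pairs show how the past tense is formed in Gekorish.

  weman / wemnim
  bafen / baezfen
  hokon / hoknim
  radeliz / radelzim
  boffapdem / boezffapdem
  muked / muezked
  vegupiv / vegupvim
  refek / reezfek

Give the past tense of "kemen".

keezmen

"kemen" has last vowel 'e'. The stems whose last vowel is 'e' (refek → reezfek, bafen → baezfen, boffapdem → boezffapdem) insert -ez- after the first vowel.
The other pattern: stems whose last vowel is 'a', 'i' or 'o' delete the last vowel and add -im.
So kemen → keezmen.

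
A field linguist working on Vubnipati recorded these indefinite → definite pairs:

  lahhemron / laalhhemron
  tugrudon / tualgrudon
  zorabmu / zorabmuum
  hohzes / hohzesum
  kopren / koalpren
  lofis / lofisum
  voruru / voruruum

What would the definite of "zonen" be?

zoalnen

kopren and hohzes both have last vowel 'e' yet inflect differently (koalpren, hohzesum), so the last vowel is not what conditions the rule; the final letter is.
"zonen" ends in -n. The stems ending in -n (tugrudon → tualgrudon, kopren → koalpren, lahhemron → laalhhemron) insert -al- after the first vowel.
So zonen → zoalnen.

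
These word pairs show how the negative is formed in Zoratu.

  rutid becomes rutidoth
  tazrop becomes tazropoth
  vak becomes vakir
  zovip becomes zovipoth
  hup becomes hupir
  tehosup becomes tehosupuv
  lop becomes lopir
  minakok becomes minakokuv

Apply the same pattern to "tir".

"tir" has 1 vowel. The stems with 1 vowel (hup → hupir, lop → lopir, vak → vakir) add -ir.
So tir → tirir.

tirir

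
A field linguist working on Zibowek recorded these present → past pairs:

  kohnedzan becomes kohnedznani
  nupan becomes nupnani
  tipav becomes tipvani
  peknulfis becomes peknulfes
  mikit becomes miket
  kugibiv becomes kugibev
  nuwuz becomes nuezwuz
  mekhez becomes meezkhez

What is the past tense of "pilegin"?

pilegen

tipav and kugibiv both end in -v yet inflect differently (tipvani, kugibev), so the final letter is not what conditions the rule; the last vowel is.
"pilegin" has last vowel 'i'. The stems whose last vowel is 'i' (peknulfis → peknulfes, mikit → miket, kugibiv → kugibev) change the last vowel to 'e'.
So pilegin → pilegen.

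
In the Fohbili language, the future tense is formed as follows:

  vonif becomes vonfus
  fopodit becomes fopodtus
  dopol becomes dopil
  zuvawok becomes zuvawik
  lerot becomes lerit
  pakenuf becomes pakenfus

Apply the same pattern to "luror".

lurir

lerot and fopodit both end in -t yet inflect differently (lerit, fopodtus), so the final letter is not what conditions the rule; the last vowel is.
"luror" has last vowel 'o'. The stems whose last vowel is 'o' (zuvawok → zuvawik, dopol → dopil, lerot → lerit) change the last vowel to 'i'.
The other pattern: stems whose last vowel is 'i' or 'u' delete the last vowel and add -us.
So luror → lurir.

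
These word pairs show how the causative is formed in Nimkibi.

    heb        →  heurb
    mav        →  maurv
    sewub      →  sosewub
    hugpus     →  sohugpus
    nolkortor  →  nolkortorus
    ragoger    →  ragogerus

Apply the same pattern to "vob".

vourb

heb and sewub both end in -b yet inflect differently (heurb, sosewub), so the final letter is not what conditions the rule; the number of vowels is.
"vob" has 1 vowel. The stems with 1 vowel (heb → heurb, mav → maurv) insert -ur- after the first vowel.
So vob → vourb.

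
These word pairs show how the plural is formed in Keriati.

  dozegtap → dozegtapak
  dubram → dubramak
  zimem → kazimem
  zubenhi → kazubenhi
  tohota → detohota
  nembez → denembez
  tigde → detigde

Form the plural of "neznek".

"neznek" begins with n-. The one such stem in the data (nembez → denembez) adds the prefix de-, so the same rule applies.
So neznek → deneznek.

deneznek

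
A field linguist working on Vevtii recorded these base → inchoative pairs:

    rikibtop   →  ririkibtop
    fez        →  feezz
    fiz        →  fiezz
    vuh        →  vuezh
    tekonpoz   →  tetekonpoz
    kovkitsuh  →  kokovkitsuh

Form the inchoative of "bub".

vuh and kovkitsuh both end in -h yet inflect differently (vuezh, kokovkitsuh), so the final letter is not what conditions the rule; the number of vowels is.
"bub" has 1 vowel. The stems with 1 vowel (fiz → fiezz, fez → feezz, vuh → vuezh) insert -ez- after the first vowel.
The other pattern: stems with 3 vowels repeat the first consonant+vowel as a prefix.
So bub → buezb.

buezb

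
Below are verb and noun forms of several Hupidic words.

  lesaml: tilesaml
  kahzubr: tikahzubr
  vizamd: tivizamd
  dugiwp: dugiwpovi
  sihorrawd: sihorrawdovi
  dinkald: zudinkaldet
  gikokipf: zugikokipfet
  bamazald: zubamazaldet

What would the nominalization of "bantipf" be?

zubantipfet

vizamd and sihorrawd both end in -d yet inflect differently (tivizamd, sihorrawdovi), so the final letter is not what conditions the rule; the second-to-last letter is.
"bantipf" has second-to-last letter 'p'. The one such stem in the data (gikokipf → zugikokipfet) adds zu- … -et around the stem, so the same rule applies.
The other patterns: stems whose second-to-last letter is 'b' or 'm' add the prefix ti-; stems whose second-to-last letter is 'w' add -ovi.
So bantipf → zubantipfet.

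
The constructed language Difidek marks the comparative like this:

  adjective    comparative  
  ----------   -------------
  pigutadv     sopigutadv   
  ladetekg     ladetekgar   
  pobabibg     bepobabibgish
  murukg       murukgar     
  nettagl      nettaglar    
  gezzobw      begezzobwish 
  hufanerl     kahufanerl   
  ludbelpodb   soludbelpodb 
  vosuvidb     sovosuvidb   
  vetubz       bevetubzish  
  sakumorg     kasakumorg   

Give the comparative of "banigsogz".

banigsogzar

pobabibg and sakumorg both end in -g yet inflect differently (bepobabibgish, kasakumorg), so the final letter is not what conditions the rule; the second-to-last letter is.
"banigsogz" has second-to-last letter 'g'. The one such stem in the data (nettagl → nettaglar) adds -ar, so the same rule applies.
The other patterns: stems whose second-to-last letter is 'd' add the prefix so-; stems whose second-to-last letter is 'b' add be- … -ish around the stem; stems whose second-to-last letter is 'r' add the prefix ka-.
So banigsogz → banigsogzar.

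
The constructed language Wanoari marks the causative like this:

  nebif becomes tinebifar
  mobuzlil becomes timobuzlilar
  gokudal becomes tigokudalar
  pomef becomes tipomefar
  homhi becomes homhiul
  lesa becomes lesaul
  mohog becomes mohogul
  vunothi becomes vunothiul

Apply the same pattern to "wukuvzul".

"wukuvzul" ends in -l. The stems ending in -l (mobuzlil → timobuzlilar, gokudal → tigokudalar) add ti- … -ar around the stem.
The other pattern: stems ending in -a, -g or -i add -ul.
So wukuvzul → tiwukuvzular.

tiwukuvzular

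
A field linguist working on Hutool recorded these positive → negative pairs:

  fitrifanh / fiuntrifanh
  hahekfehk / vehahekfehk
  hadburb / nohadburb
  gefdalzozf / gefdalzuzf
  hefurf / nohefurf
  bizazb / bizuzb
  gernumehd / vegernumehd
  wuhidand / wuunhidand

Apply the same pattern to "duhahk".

"duhahk" has second-to-last letter 'h'. The stems whose second-to-last letter is 'h' (hahekfehk → vehahekfehk, gernumehd → vegernumehd) add the prefix ve-.
The other patterns: stems whose second-to-last letter is 'z' change the last vowel to 'u'; stems whose second-to-last letter is 'r' add the prefix no-; stems whose second-to-last letter is 'n' insert -un- after the first vowel.
So duhahk → veduhahk.

veduhahk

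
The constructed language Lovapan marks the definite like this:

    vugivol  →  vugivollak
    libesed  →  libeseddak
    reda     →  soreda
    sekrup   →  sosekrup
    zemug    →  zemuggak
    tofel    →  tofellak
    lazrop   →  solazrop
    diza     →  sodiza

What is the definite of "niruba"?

sekrup and zemug both have last vowel 'u' yet inflect differently (sosekrup, zemuggak), so the last vowel is not what conditions the rule; the final letter is.
"niruba" ends in -a. The stems ending in -a (reda → soreda, diza → sodiza) add the prefix so-.
So niruba → soniruba.

soniruba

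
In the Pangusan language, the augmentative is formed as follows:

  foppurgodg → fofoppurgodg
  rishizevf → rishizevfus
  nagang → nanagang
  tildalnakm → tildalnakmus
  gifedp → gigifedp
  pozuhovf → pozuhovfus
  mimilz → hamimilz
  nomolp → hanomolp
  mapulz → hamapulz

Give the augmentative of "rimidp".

ririmidp

nomolp and gifedp both end in -p yet inflect differently (hanomolp, gigifedp), so the final letter is not what conditions the rule; the second-to-last letter is.
"rimidp" has second-to-last letter 'd'. The stems whose second-to-last letter is 'd' (foppurgodg → fofoppurgodg, gifedp → gigifedp) repeat the first consonant+vowel as a prefix.
The other patterns: stems whose second-to-last letter is 'l' add the prefix ha-; stems whose second-to-last letter is 'k' or 'v' add -us.
So rimidp → ririmidp.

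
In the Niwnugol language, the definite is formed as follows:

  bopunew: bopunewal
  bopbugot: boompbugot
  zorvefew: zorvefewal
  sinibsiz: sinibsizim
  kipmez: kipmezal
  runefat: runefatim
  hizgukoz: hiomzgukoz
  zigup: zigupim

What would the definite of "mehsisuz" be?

mehsisuzim

kipmez and hizgukoz both end in -z yet inflect differently (kipmezal, hiomzgukoz), so the final letter is not what conditions the rule; the last vowel is.
"mehsisuz" has last vowel 'u'. The one such stem in the data (zigup → zigupim) adds -im, so the same rule applies.
The other patterns: stems whose last vowel is 'e' add -al; stems whose last vowel is 'o' insert -om- after the first vowel.
So mehsisuz → mehsisuzim.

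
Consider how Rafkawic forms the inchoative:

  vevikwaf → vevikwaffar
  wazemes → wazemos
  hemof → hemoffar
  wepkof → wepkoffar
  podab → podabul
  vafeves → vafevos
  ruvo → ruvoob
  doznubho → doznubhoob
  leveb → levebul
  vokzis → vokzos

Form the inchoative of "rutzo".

vafeves and leveb both have last vowel 'e' yet inflect differently (vafevos, levebul), so the last vowel is not what conditions the rule; the final letter is.
"rutzo" ends in -o. The stems ending in -o (doznubho → doznubhoob, ruvo → ruvoob) add -ob.
The other patterns: stems ending in -s change the last vowel to 'o'; stems ending in -f double the final consonant and add -ar; stems ending in -b add -ul.
So rutzo → rutzoob.

rutzoob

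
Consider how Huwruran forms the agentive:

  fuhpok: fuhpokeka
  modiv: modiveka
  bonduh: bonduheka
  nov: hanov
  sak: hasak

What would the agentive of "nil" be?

hanil

modiv and nov both end in -v yet inflect differently (modiveka, hanov), so the final letter is not what conditions the rule; the number of vowels is.
"nil" has 1 vowel. The stems with 1 vowel (nov → hanov, sak → hasak) add the prefix ha-.
The other pattern: stems with 2 vowels add -eka.
So nil → hanil.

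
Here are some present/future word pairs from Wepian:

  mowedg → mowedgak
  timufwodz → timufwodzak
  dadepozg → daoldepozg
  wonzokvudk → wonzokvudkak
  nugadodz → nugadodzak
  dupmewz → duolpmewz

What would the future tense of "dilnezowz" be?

nugadodz and dupmewz both end in -z yet inflect differently (nugadodzak, duolpmewz), so the final letter is not what conditions the rule; the second-to-last letter is.
"dilnezowz" has second-to-last letter 'w'. The one such stem in the data (dupmewz → duolpmewz) inserts -ol- after the first vowel (as does dadepozg), so the same rule applies.
So dilnezowz → diollnezowz.

diollnezowz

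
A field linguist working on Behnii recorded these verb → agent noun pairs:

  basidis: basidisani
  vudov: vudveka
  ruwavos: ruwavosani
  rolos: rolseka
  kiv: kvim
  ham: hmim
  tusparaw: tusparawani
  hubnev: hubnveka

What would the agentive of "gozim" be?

gozmeka

kiv and hubnev both end in -v yet inflect differently (kvim, hubnveka), so the final letter is not what conditions the rule; the number of vowels is.
"gozim" has 2 vowels. The stems with 2 vowels (hubnev → hubnveka, rolos → rolseka, vudov → vudveka) delete the last vowel and add -eka.
The other patterns: stems with 1 vowel delete the last vowel and add -im; stems with 3 vowels add -ani.
So gozim → gozmeka.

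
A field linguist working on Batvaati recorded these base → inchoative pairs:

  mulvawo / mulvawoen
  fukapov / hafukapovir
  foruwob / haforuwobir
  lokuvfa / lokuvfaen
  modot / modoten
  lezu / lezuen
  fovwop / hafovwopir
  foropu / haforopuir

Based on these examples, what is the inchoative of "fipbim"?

"fipbim" begins with f-. The stems beginning with f- (fukapov → hafukapovir, foropu → haforopuir, foruwob → haforuwobir) add ha- … -ir around the stem.
The other pattern: stems beginning with l- or m- add -en.
So fipbim → hafipbimir.

hafipbimir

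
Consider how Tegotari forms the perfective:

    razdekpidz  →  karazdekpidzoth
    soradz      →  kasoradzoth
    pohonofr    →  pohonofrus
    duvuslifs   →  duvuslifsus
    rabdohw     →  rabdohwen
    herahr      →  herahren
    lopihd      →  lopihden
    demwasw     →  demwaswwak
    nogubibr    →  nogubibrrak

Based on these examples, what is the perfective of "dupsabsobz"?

dupsabsobzzak

pohonofr and herahr both end in -r yet inflect differently (pohonofrus, herahren), so the final letter is not what conditions the rule; the second-to-last letter is.
"dupsabsobz" has second-to-last letter 'b'. The one such stem in the data (nogubibr → nogubibrrak) doubles the final consonant and adds -ak (as does demwasw), so the same rule applies.
So dupsabsobz → dupsabsobzzak.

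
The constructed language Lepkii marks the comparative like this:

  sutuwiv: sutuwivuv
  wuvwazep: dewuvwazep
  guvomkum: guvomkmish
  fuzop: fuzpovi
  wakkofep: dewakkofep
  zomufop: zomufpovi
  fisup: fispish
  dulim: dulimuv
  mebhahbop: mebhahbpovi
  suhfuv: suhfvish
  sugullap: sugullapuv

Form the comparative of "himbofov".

"himbofov" has last vowel 'o'. The stems whose last vowel is 'o' (fuzop → fuzpovi, mebhahbop → mebhahbpovi, zomufop → zomufpovi) delete the last vowel and add -ovi.
So himbofov → himbofvovi.

himbofvovi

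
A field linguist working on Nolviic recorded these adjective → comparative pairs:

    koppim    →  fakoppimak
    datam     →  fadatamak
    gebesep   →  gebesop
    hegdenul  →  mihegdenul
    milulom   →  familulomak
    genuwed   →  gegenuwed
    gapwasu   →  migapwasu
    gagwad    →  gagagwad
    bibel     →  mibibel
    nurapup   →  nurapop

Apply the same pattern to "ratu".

miratu

datam and gagwad both have last vowel 'a' yet inflect differently (fadatamak, gagagwad), so the last vowel is not what conditions the rule; the final letter is.
"ratu" ends in -u. The one such stem in the data (gapwasu → migapwasu) adds the prefix mi-, so the same rule applies.
The other patterns: stems ending in -m add fa- … -ak around the stem; stems ending in -d repeat the first consonant+vowel as a prefix; stems ending in -p change the last vowel to 'o'.
So ratu → miratu.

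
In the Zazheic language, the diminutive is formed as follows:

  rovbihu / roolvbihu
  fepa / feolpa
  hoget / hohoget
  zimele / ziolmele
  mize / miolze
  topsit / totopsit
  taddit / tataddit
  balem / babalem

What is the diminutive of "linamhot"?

lilinamhot

"linamhot" ends in a consonant. The stems ending in a consonant (balem → babalem, taddit → tataddit, topsit → totopsit) repeat the first consonant+vowel as a prefix.
The other pattern: stems ending in a vowel insert -ol- after the first vowel.
So linamhot → lilinamhot.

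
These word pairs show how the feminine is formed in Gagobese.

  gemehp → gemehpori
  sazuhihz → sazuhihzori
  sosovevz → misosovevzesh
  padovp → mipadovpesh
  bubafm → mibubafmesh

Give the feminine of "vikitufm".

mivikitufmesh

sazuhihz and sosovevz both end in -z yet inflect differently (sazuhihzori, misosovevzesh), so the final letter is not what conditions the rule; the second-to-last letter is.
"vikitufm" has second-to-last letter 'f'. The one such stem in the data (bubafm → mibubafmesh) adds mi- … -esh around the stem, so the same rule applies.
The other pattern: stems whose second-to-last letter is 'h' add -ori.
So vikitufm → mivikitufmesh.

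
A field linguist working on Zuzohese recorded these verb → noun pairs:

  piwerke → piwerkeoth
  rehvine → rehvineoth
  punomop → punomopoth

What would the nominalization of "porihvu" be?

porihvuoth

Every pair shown (piwerke → piwerkeoth, rehvine → rehvineoth, punomop → punomopoth) follows the same rule: add -oth.
So porihvu → porihvuoth.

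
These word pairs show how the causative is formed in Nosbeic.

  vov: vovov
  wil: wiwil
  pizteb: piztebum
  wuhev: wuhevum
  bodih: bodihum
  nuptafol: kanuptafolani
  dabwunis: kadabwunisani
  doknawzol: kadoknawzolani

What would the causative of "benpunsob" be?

vov and wuhev both end in -v yet inflect differently (vovov, wuhevum), so the final letter is not what conditions the rule; the number of vowels is.
"benpunsob" has 3 vowels. The stems with 3 vowels (nuptafol → kanuptafolani, dabwunis → kadabwunisani, doknawzol → kadoknawzolani) add ka- … -ani around the stem.
So benpunsob → kabenpunsobani.

kabenpunsobani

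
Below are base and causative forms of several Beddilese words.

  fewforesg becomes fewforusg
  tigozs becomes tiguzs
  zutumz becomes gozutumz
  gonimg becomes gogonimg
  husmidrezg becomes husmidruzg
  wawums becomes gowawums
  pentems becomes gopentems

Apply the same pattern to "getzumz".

gogetzumz

gonimg and husmidrezg both end in -g yet inflect differently (gogonimg, husmidruzg), so the final letter is not what conditions the rule; the second-to-last letter is.
"getzumz" has second-to-last letter 'm'. The stems whose second-to-last letter is 'm' (zutumz → gozutumz, pentems → gopentems, wawums → gowawums) add the prefix go-.
So getzumz → gogetzumz.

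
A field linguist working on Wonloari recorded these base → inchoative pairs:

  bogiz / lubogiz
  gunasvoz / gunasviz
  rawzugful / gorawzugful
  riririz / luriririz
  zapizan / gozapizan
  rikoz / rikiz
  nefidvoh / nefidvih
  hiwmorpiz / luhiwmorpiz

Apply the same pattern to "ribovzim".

"ribovzim" has last vowel 'i'. The stems whose last vowel is 'i' (riririz → luriririz, hiwmorpiz → luhiwmorpiz, bogiz → lubogiz) add the prefix lu-.
The other patterns: stems whose last vowel is 'o' change the last vowel to 'i'; stems whose last vowel is 'a' or 'u' add the prefix go-.
So ribovzim → luribovzim.

luribovzim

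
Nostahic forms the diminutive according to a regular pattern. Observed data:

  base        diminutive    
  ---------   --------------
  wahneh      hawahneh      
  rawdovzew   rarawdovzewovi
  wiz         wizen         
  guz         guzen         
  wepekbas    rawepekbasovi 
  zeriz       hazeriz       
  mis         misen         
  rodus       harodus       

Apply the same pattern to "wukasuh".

rawukasuhovi

mis and rodus both end in -s yet inflect differently (misen, harodus), so the final letter is not what conditions the rule; the number of vowels is.
"wukasuh" has 3 vowels. The stems with 3 vowels (wepekbas → rawepekbasovi, rawdovzew → rarawdovzewovi) add ra- … -ovi around the stem.
The other patterns: stems with 1 vowel add -en; stems with 2 vowels add the prefix ha-.
So wukasuh → rawukasuhovi.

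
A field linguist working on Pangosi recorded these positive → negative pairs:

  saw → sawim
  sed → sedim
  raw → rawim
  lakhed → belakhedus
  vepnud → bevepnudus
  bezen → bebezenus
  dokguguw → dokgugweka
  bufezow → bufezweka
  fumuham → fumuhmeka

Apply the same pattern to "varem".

"varem" has 2 vowels. The stems with 2 vowels (lakhed → belakhedus, vepnud → bevepnudus, bezen → bebezenus) add be- … -us around the stem.
The other patterns: stems with 1 vowel add -im; stems with 3 vowels delete the last vowel and add -eka.
So varem → bevaremus.

bevaremus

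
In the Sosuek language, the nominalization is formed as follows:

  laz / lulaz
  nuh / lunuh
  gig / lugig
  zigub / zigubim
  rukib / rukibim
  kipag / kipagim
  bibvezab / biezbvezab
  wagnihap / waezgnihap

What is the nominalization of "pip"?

lupip

gig and kipag both end in -g yet inflect differently (lugig, kipagim), so the final letter is not what conditions the rule; the number of vowels is.
"pip" has 1 vowel. The stems with 1 vowel (laz → lulaz, nuh → lunuh, gig → lugig) add the prefix lu-.
So pip → lupip.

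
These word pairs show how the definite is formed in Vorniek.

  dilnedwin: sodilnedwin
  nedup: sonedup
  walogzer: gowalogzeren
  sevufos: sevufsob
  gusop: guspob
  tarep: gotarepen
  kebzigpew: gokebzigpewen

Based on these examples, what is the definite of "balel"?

"balel" has last vowel 'e'. The stems whose last vowel is 'e' (kebzigpew → gokebzigpewen, tarep → gotarepen, walogzer → gowalogzeren) add go- … -en around the stem.
The other patterns: stems whose last vowel is 'o' delete the last vowel and add -ob; stems whose last vowel is 'i' or 'u' add the prefix so-.
So balel → gobalelen.

gobalelen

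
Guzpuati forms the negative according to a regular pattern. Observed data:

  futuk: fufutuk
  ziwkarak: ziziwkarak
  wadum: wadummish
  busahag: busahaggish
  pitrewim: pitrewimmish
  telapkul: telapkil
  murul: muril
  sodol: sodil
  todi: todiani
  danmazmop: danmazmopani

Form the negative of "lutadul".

futuk and wadum both have last vowel 'u' yet inflect differently (fufutuk, wadummish), so the last vowel is not what conditions the rule; the final letter is.
"lutadul" ends in -l. The stems ending in -l (telapkul → telapkil, murul → muril, sodol → sodil) change the last vowel to 'i'.
The other patterns: stems ending in -k repeat the first consonant+vowel as a prefix; stems ending in -g or -m double the final consonant and add -ish; stems ending in -i or -p add -ani.
So lutadul → lutadil.

lutadil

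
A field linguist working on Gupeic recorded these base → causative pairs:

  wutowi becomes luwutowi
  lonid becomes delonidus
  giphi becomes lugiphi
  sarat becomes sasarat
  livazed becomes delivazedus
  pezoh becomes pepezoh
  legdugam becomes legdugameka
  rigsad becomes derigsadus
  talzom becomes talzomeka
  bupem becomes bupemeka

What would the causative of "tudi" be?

wutowi and lonid both have last vowel 'i' yet inflect differently (luwutowi, delonidus), so the last vowel is not what conditions the rule; the final letter is.
"tudi" ends in -i. The stems ending in -i (wutowi → luwutowi, giphi → lugiphi) add the prefix lu-.
So tudi → lutudi.

lutudi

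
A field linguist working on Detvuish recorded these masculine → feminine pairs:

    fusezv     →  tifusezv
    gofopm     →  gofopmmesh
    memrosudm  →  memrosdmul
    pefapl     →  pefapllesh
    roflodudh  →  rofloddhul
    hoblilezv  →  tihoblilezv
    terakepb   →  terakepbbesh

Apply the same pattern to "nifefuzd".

gofopm and memrosudm both end in -m yet inflect differently (gofopmmesh, memrosdmul), so the final letter is not what conditions the rule; the second-to-last letter is.
"nifefuzd" has second-to-last letter 'z'. The stems whose second-to-last letter is 'z' (hoblilezv → tihoblilezv, fusezv → tifusezv) add the prefix ti-.
The other patterns: stems whose second-to-last letter is 'p' double the final consonant and add -esh; stems whose second-to-last letter is 'd' delete the last vowel and add -ul.
So nifefuzd → tinifefuzd.

tinifefuzd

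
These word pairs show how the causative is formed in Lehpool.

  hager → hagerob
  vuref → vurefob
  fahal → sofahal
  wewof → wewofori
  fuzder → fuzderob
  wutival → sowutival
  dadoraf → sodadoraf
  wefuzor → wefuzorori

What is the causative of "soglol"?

dadoraf and wewof both end in -f yet inflect differently (sodadoraf, wewofori), so the final letter is not what conditions the rule; the last vowel is.
"soglol" has last vowel 'o'. The stems whose last vowel is 'o' (wewof → wewofori, wefuzor → wefuzorori) add -ori.
So soglol → soglolori.

soglolori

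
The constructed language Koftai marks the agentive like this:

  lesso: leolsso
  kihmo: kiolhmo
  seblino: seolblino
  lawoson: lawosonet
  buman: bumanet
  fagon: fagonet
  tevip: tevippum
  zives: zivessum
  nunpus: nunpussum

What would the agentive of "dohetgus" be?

dohetgussum

lesso and lawoson both have last vowel 'o' yet inflect differently (leolsso, lawosonet), so the last vowel is not what conditions the rule; the final letter is.
"dohetgus" ends in -s. The stems ending in -s (zives → zivessum, nunpus → nunpussum) double the final consonant and add -um.
So dohetgus → dohetgussum.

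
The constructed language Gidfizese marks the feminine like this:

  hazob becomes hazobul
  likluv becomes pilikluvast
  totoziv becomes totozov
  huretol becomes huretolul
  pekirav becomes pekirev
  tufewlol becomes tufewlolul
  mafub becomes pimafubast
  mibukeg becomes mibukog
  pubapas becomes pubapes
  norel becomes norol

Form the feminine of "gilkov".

hazob and mafub both end in -b yet inflect differently (hazobul, pimafubast), so the final letter is not what conditions the rule; the last vowel is.
"gilkov" has last vowel 'o'. The stems whose last vowel is 'o' (tufewlol → tufewlolul, huretol → huretolul, hazob → hazobul) add -ul.
So gilkov → gilkovul.

gilkovul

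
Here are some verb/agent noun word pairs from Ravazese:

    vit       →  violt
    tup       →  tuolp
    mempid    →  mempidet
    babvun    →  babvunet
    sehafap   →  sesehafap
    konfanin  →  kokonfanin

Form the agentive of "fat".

faolt

tup and sehafap both end in -p yet inflect differently (tuolp, sesehafap), so the final letter is not what conditions the rule; the number of vowels is.
"fat" has 1 vowel. The stems with 1 vowel (vit → violt, tup → tuolp) insert -ol- after the first vowel.
The other patterns: stems with 2 vowels add -et; stems with 3 vowels repeat the first consonant+vowel as a prefix.
So fat → faolt.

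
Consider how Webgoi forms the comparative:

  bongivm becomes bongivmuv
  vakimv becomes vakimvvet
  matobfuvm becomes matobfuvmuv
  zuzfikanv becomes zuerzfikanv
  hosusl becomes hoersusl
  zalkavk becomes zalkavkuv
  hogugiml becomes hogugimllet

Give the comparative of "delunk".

zuzfikanv and vakimv both end in -v yet inflect differently (zuerzfikanv, vakimvvet), so the final letter is not what conditions the rule; the second-to-last letter is.
"delunk" has second-to-last letter 'n'. The one such stem in the data (zuzfikanv → zuerzfikanv) inserts -er- after the first vowel (as does hosusl), so the same rule applies.
So delunk → deerlunk.

deerlunk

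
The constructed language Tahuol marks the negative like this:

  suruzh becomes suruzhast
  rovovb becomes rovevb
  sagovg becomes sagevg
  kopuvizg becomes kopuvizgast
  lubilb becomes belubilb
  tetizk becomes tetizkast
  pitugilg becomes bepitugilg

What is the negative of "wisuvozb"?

kopuvizg and sagovg both end in -g yet inflect differently (kopuvizgast, sagevg), so the final letter is not what conditions the rule; the second-to-last letter is.
"wisuvozb" has second-to-last letter 'z'. The stems whose second-to-last letter is 'z' (kopuvizg → kopuvizgast, tetizk → tetizkast, suruzh → suruzhast) add -ast.
So wisuvozb → wisuvozbast.

wisuvozbast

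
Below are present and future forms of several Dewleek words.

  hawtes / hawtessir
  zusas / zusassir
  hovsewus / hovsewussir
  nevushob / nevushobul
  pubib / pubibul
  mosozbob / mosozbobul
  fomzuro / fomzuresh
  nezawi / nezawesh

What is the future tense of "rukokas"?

rukokassir

"rukokas" ends in -s. The stems ending in -s (hawtes → hawtessir, zusas → zusassir, hovsewus → hovsewussir) double the final consonant and add -ir.
So rukokas → rukokassir.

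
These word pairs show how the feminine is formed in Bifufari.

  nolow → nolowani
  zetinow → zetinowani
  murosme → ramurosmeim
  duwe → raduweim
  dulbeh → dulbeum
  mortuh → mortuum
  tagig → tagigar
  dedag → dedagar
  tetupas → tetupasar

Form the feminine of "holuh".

murosme and dulbeh both have last vowel 'e' yet inflect differently (ramurosmeim, dulbeum), so the last vowel is not what conditions the rule; the final letter is.
"holuh" ends in -h. The stems ending in -h (dulbeh → dulbeum, mortuh → mortuum) drop the final letter and add -um.
So holuh → holuum.

holuum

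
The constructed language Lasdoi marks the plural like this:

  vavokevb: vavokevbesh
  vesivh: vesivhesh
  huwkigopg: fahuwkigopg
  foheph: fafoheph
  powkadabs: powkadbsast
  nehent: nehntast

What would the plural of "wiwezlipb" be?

vesivh and foheph both end in -h yet inflect differently (vesivhesh, fafoheph), so the final letter is not what conditions the rule; the second-to-last letter is.
"wiwezlipb" has second-to-last letter 'p'. The stems whose second-to-last letter is 'p' (huwkigopg → fahuwkigopg, foheph → fafoheph) add the prefix fa-.
The other patterns: stems whose second-to-last letter is 'v' add -esh; stems whose second-to-last letter is 'b' or 'n' delete the last vowel and add -ast.
So wiwezlipb → fawiwezlipb.

fawiwezlipb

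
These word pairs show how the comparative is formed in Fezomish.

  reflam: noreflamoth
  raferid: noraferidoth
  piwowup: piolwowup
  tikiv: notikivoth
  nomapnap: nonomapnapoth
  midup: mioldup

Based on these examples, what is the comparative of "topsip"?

nomapnap and midup both end in -p yet inflect differently (nonomapnapoth, mioldup), so the final letter is not what conditions the rule; the last vowel is.
"topsip" has last vowel 'i'. The stems whose last vowel is 'i' (raferid → noraferidoth, tikiv → notikivoth) add no- … -oth around the stem.
So topsip → notopsipoth.

notopsipoth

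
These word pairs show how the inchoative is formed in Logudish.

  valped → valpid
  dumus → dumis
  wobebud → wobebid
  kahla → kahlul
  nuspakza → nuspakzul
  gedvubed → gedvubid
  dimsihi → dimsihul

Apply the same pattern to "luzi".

luzul

dimsihi and dumus both begin with d- yet inflect differently (dimsihul, dumis), so the first letter is not what conditions the rule; whether the stem ends in a vowel or a consonant is.
"luzi" ends in a vowel. The stems ending in a vowel (dimsihi → dimsihul, kahla → kahlul, nuspakza → nuspakzul) drop the final letter and add -ul.
So luzi → luzul.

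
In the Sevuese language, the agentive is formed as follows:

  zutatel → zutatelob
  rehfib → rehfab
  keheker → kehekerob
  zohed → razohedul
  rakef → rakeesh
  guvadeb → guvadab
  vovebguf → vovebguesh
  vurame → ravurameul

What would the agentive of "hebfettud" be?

rahebfettudul

rakef and zutatel both have last vowel 'e' yet inflect differently (rakeesh, zutatelob), so the last vowel is not what conditions the rule; the final letter is.
"hebfettud" ends in -d. The one such stem in the data (zohed → razohedul) adds ra- … -ul around the stem, so the same rule applies.
The other patterns: stems ending in -f drop the final letter and add -esh; stems ending in -l or -r add -ob; stems ending in -b change the last vowel to 'a'.
So hebfettud → rahebfettudul.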